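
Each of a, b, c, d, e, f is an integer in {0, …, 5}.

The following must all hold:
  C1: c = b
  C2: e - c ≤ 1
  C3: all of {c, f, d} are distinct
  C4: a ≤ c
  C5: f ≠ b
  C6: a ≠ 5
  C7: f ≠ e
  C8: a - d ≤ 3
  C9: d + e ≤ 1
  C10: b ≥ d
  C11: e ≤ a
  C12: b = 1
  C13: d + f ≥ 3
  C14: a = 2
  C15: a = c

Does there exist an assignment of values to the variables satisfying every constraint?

Unsatisfiable

Constraint 14 fixes a = 2 and constraint 12 fixes b = 1. Constraints 1 and 15 give a = c = b, so a = b. But 2 ≠ 1 — contradiction.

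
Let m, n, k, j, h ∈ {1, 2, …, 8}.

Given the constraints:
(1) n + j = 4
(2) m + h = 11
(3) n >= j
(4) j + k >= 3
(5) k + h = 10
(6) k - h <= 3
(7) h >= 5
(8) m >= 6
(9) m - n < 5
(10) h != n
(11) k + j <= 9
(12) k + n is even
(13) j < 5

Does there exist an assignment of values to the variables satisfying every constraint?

Satisfiable

The assignment m = 6, n = 3, k = 5, j = 1, h = 5 works:
  constraint 1 holds since n + j = 4.
  constraint 2 holds since m + h = 11.
The rest check out directly.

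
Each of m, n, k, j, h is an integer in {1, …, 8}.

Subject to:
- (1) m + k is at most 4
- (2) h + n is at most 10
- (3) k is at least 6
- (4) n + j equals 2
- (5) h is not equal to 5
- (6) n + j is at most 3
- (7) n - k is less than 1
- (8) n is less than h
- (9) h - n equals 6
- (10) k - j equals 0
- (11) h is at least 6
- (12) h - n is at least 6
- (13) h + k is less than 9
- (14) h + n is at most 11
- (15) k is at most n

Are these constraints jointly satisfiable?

From constraint 11: h ≥ 6. From constraints 3 and 15: n ≥ k ≥ 6. Hence h + n ≥ 12. But constraint 14 requires h + n ≤ 11, and 11 < 12. Contradiction.

Unsatisfiable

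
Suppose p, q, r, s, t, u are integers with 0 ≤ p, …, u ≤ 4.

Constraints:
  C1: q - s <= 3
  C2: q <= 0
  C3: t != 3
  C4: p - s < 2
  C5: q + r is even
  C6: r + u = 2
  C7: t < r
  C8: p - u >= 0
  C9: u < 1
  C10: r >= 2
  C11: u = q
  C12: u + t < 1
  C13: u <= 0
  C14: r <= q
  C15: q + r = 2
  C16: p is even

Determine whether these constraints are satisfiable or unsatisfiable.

From constraints 2 and 14: r ≤ q ≤ 0. From constraint 13: u ≤ 0. Hence r + u ≤ 0. But constraint 6 requires r + u = 2, and 2 > 0. Contradiction.

Unsatisfiable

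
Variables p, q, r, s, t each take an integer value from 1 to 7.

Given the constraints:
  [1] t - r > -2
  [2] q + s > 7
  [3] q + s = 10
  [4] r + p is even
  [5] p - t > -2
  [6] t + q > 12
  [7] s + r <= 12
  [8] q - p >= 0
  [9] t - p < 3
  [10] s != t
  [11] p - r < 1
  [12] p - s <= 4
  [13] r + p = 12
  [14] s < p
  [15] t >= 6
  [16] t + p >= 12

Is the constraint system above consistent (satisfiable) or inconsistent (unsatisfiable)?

Satisfiable

Try p = 6, q = 6, r = 6, s = 4, t = 7.
Check constraint 1: t - r = 1; constraint 2: q + s = 10. The remaining constraints are straightforward to verify.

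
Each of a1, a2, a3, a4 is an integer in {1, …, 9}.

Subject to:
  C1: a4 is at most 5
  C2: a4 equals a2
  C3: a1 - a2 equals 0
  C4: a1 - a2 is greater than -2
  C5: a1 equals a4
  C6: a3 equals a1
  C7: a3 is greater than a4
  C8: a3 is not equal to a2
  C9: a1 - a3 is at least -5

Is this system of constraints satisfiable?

From constraints 2, 5, and 6, a3 = a1 = a4 = a2, so a3 = a2. But constraint 8 says a3 ≠ a2. Contradiction.

Unsatisfiable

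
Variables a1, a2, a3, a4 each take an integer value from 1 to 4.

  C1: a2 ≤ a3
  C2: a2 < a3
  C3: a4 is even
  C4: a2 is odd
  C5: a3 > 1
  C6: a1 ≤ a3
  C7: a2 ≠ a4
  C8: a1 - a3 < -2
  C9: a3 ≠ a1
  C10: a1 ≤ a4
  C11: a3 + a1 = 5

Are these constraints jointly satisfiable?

Setting (a1, a2, a3, a4) = (1, 1, 4, 4) satisfies everything: constraint 3: a4 = 4 is even; constraint 8: a1 - a3 = -3; constraint 11: a3 + a1 = 5, and the others follow.

Satisfiable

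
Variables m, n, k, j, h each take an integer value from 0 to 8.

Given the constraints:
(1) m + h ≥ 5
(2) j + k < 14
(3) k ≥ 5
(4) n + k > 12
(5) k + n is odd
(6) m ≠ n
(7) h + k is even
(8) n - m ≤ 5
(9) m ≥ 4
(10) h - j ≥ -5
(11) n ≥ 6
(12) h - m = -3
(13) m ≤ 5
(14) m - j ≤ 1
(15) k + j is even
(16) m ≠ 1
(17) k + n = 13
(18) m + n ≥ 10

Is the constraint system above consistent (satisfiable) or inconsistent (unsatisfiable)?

Satisfiable

The assignment m = 5, n = 7, k = 6, j = 6, h = 2 works:
  constraint 1 holds since m + h = 7.
  constraint 2 holds since j + k = 12.
  constraint 4 holds since n + k = 13.
The rest check out directly.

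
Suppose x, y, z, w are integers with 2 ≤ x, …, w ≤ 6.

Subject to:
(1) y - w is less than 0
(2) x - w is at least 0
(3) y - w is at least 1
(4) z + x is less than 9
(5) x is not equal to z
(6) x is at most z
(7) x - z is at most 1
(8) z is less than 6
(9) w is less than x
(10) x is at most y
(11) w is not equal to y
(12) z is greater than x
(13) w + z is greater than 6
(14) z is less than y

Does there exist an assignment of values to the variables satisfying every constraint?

Constraints 1, 9, 12, and 14 give y < w, w < x, x < z, z < y. Chaining: y < w < x < z < y, which forces y < y — impossible.

Unsatisfiable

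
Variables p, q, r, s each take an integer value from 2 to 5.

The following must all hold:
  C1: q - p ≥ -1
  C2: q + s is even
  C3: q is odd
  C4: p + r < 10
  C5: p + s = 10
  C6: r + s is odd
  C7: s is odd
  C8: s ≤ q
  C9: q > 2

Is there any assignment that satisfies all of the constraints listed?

Satisfiable

Setting (p, q, r, s) = (5, 5, 2, 5) satisfies everything: constraint 1: q - p = 0; constraint 4: p + r = 7; constraint 5: p + s = 10, and the others follow.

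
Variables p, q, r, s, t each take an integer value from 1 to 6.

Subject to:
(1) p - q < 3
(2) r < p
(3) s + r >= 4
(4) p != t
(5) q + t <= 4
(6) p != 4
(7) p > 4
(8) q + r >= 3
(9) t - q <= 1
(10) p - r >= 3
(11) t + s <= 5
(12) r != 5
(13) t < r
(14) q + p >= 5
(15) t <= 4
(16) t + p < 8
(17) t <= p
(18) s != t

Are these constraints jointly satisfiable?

The assignment p = 5, q = 3, r = 2, s = 4, t = 1 works:
  constraint 1 holds since p - q = 2.
  constraint 3 holds since s + r = 6.
The rest check out directly.

Satisfiable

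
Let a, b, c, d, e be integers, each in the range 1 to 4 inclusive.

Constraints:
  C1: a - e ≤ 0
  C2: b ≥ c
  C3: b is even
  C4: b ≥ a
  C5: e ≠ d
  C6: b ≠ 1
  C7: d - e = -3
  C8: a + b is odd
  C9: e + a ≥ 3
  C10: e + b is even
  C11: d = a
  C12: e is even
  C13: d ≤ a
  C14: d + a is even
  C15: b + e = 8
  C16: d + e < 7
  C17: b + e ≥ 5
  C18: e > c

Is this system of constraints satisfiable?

Satisfiable

The assignment a = 1, b = 4, c = 3, d = 1, e = 4 works:
  constraint 1 holds since a - e = -3.
  constraint 7 holds since d - e = -3.
The rest check out directly.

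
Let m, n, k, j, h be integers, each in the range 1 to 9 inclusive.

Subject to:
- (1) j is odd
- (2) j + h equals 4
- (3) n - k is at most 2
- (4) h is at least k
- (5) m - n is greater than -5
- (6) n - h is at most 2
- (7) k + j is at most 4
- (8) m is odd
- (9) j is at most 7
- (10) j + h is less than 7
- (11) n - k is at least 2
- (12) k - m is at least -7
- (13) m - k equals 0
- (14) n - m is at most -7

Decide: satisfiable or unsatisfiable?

Constraints 11, 12, and 14 give n − k ≥ 2, k − m ≥ -7, m − n ≥ 7.
Adding all 3 inequalities: the left sides telescope to 0, and the right sides sum to 2 + (-7) + 7 = 2. So 0 ≥ 2, which is false.

Unsatisfiable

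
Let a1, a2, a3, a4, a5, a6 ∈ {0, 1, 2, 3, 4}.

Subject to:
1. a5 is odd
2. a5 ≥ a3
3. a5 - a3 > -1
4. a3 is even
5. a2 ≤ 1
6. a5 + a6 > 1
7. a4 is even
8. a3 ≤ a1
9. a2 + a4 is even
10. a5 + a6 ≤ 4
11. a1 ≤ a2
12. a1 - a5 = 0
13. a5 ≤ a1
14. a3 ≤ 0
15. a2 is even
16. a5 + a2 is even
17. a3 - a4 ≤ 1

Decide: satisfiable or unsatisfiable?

Unsatisfiable

Constraint 1 makes a5 odd and constraint 15 makes a2 even, so a5 + a2 must be odd. Constraint 16 says a5 + a2 is even — contradiction.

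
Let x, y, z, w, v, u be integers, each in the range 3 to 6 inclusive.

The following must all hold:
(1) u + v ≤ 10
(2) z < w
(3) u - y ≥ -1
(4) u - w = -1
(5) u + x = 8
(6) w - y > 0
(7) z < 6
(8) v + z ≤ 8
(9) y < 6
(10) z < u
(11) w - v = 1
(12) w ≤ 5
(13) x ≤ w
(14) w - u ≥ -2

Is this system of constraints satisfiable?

One satisfying assignment is x = 4, y = 3, z = 3, w = 5, v = 4, u = 4.
For the less obvious constraints — constraint 1: u + v = 8; constraint 3: u - y = 1 — and the others hold by inspection.

Satisfiable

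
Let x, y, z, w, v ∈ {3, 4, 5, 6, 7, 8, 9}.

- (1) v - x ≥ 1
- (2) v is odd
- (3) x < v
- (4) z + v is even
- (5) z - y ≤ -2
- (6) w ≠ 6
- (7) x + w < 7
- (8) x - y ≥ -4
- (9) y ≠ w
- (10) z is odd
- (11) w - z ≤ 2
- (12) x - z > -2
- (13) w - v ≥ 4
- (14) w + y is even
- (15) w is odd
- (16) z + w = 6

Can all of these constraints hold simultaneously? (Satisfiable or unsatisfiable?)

Constraints 1, 5, 8, 11, and 13 give z − w ≥ -2, w − v ≥ 4, v − x ≥ 1, x − y ≥ -4, y − z ≥ 2.
Adding all 5 inequalities: the left sides telescope to 0, and the right sides sum to (-2) + 4 + 1 + (-4) + 2 = 1. So 0 ≥ 1, which is false.

Unsatisfiable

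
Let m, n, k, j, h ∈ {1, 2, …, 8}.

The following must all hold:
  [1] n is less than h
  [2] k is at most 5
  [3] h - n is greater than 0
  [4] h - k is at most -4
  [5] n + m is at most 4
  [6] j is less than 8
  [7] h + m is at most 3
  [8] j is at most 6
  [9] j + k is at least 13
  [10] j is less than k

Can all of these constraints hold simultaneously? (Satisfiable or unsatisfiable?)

Unsatisfiable

From constraint 8: j ≤ 6. From constraint 2: k ≤ 5. Hence j + k ≤ 11. But constraint 9 requires j + k ≥ 13, and 13 > 11. Contradiction.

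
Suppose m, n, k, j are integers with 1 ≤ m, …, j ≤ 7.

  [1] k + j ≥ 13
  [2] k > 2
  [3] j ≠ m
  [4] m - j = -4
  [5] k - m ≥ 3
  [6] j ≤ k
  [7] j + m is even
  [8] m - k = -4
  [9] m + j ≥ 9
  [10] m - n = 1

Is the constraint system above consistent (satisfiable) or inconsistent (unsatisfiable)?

Setting (m, n, k, j) = (3, 2, 7, 7) satisfies everything: constraint 1: k + j = 14; constraint 4: m - j = -4, and the others follow.

Satisfiable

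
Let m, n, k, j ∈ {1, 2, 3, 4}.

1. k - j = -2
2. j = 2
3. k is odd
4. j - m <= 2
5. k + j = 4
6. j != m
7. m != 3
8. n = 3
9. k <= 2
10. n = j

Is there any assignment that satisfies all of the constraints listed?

Constraint 8 fixes n = 3 and constraint 2 fixes j = 2, but constraint 10 requires n = j. Since 3 ≠ 2, contradiction.

Unsatisfiable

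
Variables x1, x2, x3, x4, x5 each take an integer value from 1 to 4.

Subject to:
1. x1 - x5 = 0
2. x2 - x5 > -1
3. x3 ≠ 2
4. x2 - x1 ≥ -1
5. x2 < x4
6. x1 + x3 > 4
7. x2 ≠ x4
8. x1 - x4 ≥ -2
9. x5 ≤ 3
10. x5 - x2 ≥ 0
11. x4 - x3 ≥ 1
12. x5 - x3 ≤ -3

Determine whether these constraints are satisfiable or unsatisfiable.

Constraints 4, 8, 10, 11, and 12 give x5 − x2 ≥ 0, x2 − x1 ≥ -1, x1 − x4 ≥ -2, x4 − x3 ≥ 1, x3 − x5 ≥ 3.
Adding all 5 inequalities: the left sides telescope to 0, and the right sides sum to 0 + (-1) + (-2) + 1 + 3 = 1. So 0 ≥ 1, which is false.

Unsatisfiable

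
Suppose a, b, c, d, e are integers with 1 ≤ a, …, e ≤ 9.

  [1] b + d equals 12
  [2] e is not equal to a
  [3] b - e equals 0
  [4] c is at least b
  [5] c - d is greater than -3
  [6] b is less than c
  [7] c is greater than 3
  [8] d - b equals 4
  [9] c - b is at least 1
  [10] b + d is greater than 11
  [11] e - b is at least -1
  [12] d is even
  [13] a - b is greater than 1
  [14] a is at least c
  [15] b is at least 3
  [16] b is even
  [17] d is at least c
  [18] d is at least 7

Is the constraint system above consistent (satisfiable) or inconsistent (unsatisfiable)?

Satisfiable

Setting (a, b, c, d, e) = (8, 4, 6, 8, 4) satisfies everything: constraint 1: b + d = 12; constraint 3: b - e = 0, and the others follow.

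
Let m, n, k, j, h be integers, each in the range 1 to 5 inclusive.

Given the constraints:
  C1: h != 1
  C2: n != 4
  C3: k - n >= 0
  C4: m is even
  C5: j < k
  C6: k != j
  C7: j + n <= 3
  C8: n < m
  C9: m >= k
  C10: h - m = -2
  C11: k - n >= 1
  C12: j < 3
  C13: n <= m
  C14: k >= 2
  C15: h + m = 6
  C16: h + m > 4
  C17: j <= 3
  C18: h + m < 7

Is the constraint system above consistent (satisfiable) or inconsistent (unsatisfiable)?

Setting (m, n, k, j, h) = (4, 1, 3, 1, 2) satisfies everything: constraint 3: k - n = 2; constraint 7: j + n = 2; constraint 10: h - m = -2, and the others follow.

Satisfiable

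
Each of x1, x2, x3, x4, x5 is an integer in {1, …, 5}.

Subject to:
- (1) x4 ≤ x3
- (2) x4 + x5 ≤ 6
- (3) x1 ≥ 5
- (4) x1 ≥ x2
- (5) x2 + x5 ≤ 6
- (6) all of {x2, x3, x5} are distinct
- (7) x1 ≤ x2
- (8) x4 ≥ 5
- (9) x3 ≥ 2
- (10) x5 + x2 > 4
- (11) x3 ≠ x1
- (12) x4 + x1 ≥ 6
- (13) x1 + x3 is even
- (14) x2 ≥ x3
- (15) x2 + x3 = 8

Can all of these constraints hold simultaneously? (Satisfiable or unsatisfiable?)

Unsatisfiable

From constraints 3 and 7: x2 ≥ x1 ≥ 5. From constraints 1 and 8: x3 ≥ x4 ≥ 5. Hence x2 + x3 ≥ 10. But constraint 15 requires x2 + x3 = 8, and 8 < 10. Contradiction.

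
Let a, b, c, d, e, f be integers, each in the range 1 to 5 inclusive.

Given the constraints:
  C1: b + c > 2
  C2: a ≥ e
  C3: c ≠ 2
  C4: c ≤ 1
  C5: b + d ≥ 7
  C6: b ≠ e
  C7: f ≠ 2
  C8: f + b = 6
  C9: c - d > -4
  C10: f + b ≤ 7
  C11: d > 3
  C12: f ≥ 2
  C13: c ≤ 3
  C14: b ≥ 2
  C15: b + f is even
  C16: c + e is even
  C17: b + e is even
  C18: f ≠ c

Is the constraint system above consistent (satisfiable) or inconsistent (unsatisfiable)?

Satisfiable

One satisfying assignment is a = 1, b = 3, c = 1, d = 4, e = 1, f = 3.
For the less obvious constraints — constraint 1: b + c = 4; constraint 5: b + d = 7; constraint 8: f + b = 6 — and the others hold by inspection.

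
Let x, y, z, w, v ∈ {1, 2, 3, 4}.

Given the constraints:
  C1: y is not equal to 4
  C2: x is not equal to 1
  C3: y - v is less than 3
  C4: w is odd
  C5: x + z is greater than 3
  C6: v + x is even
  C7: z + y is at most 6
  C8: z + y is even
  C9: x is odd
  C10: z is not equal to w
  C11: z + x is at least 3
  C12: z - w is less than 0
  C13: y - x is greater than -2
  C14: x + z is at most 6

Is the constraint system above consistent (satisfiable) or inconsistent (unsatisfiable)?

Satisfiable

One satisfying assignment is x = 3, y = 3, z = 1, w = 3, v = 1.
For the less obvious constraints — constraint 3: y - v = 2; constraint 5: x + z = 4 — and the others hold by inspection.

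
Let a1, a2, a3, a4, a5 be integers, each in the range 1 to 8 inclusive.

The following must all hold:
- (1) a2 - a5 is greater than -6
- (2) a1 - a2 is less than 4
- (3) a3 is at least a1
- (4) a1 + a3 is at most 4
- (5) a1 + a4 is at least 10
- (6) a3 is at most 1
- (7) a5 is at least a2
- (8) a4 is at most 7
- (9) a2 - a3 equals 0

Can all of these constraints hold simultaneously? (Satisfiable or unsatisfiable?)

From constraints 3 and 6: a1 ≤ a3 ≤ 1. From constraint 8: a4 ≤ 7. Hence a1 + a4 ≤ 8. But constraint 5 requires a1 + a4 ≥ 10, and 10 > 8. Contradiction.

Unsatisfiable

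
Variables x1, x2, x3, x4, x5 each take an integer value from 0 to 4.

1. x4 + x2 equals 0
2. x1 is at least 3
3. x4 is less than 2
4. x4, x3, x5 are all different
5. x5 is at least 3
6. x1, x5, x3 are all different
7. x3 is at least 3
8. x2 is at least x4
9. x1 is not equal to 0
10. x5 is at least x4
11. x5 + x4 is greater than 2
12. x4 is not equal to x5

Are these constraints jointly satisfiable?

Unsatisfiable

Constraints 2, 5, and 7 confine each of x1, x5, x3 to the 2 values {3, 4} (the domain already gives each ≤ 4).
Constraint 6 requires all 3 of them to be distinct, but only 2 values are available — impossible by the pigeonhole principle.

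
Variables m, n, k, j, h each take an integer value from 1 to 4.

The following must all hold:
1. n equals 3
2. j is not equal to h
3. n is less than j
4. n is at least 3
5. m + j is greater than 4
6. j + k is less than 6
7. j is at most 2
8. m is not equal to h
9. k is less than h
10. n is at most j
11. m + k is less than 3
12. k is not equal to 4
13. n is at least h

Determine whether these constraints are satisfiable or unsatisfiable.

Unsatisfiable

From constraint 4: n ≥ 3. From constraints 7 and 10: n ≤ j and j ≤ 2, so n ≤ 2. But 2 < 3, so no value of n works.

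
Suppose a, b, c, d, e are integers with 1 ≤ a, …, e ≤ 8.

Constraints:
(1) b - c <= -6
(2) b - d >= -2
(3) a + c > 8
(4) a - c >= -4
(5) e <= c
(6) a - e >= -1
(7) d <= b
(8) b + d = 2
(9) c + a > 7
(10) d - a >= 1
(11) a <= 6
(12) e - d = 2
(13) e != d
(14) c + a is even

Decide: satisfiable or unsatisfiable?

Unsatisfiable

Constraints 1, 2, 4, and 10 give b − d ≥ -2, d − a ≥ 1, a − c ≥ -4, c − b ≥ 6.
Adding all 4 inequalities: the left sides telescope to 0, and the right sides sum to (-2) + 1 + (-4) + 6 = 1. So 0 ≥ 1, which is false.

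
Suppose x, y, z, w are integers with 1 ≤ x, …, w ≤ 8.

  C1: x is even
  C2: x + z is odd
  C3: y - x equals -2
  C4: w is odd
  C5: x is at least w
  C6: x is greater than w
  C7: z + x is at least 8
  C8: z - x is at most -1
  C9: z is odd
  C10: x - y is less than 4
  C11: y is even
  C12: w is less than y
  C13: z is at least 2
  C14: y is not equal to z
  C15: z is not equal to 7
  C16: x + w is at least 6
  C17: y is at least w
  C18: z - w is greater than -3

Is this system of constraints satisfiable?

Satisfiable

The assignment x = 6, y = 4, z = 3, w = 3 works:
  constraint 3 holds since y - x = -2.
  constraint 7 holds since z + x = 9.
  constraint 8 holds since z - x = -3.
The rest check out directly.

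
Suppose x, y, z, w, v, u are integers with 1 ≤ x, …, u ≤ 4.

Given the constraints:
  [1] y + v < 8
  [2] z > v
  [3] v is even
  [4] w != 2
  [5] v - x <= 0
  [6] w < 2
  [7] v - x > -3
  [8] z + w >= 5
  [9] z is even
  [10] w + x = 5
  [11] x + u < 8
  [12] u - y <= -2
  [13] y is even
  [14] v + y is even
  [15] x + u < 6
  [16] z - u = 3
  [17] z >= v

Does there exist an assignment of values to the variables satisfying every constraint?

Satisfiable

Try x = 4, y = 4, z = 4, w = 1, v = 2, u = 1.
Check constraint 1: y + v = 6; constraint 5: v - x = -2. The remaining constraints are straightforward to verify.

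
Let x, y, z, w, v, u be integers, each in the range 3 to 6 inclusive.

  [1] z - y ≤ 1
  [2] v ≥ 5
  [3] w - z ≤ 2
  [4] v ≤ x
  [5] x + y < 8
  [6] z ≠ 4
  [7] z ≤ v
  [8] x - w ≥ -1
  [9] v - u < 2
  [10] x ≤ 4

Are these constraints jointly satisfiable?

From constraint 2: v ≥ 5. From constraints 4 and 10: v ≤ x and x ≤ 4, so v ≤ 4. But 4 < 5, so no value of v works.

Unsatisfiable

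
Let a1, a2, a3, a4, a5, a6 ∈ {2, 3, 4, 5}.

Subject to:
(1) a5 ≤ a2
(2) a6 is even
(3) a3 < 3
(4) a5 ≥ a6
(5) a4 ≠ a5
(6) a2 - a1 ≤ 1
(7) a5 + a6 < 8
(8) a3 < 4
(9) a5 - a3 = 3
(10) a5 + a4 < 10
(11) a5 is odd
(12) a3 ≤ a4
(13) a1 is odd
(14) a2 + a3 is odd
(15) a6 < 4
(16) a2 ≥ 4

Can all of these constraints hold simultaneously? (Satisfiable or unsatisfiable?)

Satisfiable

Try a1 = 5, a2 = 5, a3 = 2, a4 = 3, a5 = 5, a6 = 2.
Check constraint 6: a2 - a1 = 0; constraint 7: a5 + a6 = 7. The remaining constraints are straightforward to verify.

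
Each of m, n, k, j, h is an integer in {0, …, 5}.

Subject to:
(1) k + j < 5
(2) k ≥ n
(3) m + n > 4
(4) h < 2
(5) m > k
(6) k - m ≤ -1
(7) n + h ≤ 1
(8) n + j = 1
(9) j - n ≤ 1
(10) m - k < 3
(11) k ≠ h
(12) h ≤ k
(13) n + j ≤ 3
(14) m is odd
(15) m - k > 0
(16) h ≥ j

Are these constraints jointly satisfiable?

Satisfiable

The assignment m = 5, n = 1, k = 3, j = 0, h = 0 works:
  constraint 1 holds since k + j = 3.
  constraint 3 holds since m + n = 6.
  constraint 6 holds since k - m = -2.
The rest check out directly.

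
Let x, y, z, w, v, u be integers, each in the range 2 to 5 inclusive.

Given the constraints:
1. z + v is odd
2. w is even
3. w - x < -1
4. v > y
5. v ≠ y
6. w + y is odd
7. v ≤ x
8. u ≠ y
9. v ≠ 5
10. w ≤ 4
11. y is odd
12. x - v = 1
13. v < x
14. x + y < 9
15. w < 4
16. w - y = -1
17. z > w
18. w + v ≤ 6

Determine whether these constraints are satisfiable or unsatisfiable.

Satisfiable

One satisfying assignment is x = 5, y = 3, z = 5, w = 2, v = 4, u = 5.
For the less obvious constraints — constraint 3: w - x = -3; constraint 12: x - v = 1 — and the others hold by inspection.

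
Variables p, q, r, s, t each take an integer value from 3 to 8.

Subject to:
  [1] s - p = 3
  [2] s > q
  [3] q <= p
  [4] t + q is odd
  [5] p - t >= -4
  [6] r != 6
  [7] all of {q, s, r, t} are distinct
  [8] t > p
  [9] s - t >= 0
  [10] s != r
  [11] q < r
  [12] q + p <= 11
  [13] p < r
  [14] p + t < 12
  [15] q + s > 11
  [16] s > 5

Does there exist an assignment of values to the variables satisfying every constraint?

Satisfiable

Setting (p, q, r, s, t) = (5, 5, 7, 8, 6) satisfies everything: constraint 1: s - p = 3; constraint 5: p - t = -1, and the others follow.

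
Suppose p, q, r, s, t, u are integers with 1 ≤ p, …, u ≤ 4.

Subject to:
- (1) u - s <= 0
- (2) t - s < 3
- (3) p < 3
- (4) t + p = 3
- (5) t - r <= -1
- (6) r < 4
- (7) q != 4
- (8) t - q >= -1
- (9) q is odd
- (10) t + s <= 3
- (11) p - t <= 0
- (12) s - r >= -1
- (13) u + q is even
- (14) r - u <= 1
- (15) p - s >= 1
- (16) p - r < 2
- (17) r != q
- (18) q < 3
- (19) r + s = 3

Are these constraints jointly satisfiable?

Constraints 1, 5, 11, 14, and 15 give u − r ≥ -1, r − t ≥ 1, t − p ≥ 0, p − s ≥ 1, s − u ≥ 0.
Adding all 5 inequalities: the left sides telescope to 0, and the right sides sum to (-1) + 1 + 0 + 1 + 0 = 1. So 0 ≥ 1, which is false.

Unsatisfiable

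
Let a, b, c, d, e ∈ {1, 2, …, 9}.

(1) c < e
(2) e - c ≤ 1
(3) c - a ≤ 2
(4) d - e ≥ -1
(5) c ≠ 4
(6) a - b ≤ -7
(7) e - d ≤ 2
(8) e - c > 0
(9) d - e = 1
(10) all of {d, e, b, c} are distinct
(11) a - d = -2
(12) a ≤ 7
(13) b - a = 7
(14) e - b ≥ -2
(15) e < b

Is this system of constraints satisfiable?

Unsatisfiable

Constraints 2, 3, 6, and 14 give b − a ≥ 7, a − c ≥ -2, c − e ≥ -1, e − b ≥ -2.
Adding all 4 inequalities: the left sides telescope to 0, and the right sides sum to 7 + (-2) + (-1) + (-2) = 2. So 0 ≥ 2, which is false.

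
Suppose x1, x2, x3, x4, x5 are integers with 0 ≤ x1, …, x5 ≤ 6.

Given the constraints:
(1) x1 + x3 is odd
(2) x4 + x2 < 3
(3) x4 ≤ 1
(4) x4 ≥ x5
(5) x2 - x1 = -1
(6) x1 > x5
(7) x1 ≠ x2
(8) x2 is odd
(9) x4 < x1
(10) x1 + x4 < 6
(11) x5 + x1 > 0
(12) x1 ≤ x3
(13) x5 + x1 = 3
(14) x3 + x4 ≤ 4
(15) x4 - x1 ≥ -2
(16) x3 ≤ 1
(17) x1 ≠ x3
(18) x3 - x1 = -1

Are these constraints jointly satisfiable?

From constraints 3 and 4: x5 ≤ x4 ≤ 1. From constraints 12 and 16: x1 ≤ x3 ≤ 1. Hence x5 + x1 ≤ 2. But constraint 13 requires x5 + x1 = 3, and 3 > 2. Contradiction.

Unsatisfiable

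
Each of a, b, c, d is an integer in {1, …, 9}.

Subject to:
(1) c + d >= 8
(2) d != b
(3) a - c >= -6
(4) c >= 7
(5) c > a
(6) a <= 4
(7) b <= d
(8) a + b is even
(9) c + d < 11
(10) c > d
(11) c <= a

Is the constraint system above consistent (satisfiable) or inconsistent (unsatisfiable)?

From constraints 4 and 11: a ≥ c and c ≥ 7, so a ≥ 7. From constraint 6: a ≤ 4. But 4 < 7, so no value of a works.

Unsatisfiable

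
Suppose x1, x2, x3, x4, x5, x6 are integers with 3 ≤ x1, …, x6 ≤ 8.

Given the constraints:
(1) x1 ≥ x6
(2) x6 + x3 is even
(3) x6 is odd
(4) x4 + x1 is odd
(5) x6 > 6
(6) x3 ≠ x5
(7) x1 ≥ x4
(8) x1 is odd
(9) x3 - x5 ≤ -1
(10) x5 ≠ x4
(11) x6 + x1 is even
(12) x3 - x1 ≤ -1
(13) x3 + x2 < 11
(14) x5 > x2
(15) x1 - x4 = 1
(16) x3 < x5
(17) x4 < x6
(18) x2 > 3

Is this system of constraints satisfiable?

Satisfiable

Try x1 = 7, x2 = 4, x3 = 5, x4 = 6, x5 = 8, x6 = 7.
Check constraint 9: x3 - x5 = -3; constraint 12: x3 - x1 = -2; constraint 13: x3 + x2 = 9. The remaining constraints are straightforward to verify.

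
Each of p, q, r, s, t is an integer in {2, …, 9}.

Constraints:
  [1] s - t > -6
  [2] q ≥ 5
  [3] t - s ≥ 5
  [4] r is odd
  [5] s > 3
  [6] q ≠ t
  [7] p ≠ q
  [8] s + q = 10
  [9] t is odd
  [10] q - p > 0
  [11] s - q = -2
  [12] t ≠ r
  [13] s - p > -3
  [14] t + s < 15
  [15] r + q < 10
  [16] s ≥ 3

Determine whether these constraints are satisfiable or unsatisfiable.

Satisfiable

Take p = 5, q = 6, r = 3, s = 4, t = 9. Then constraint 1: s - t = -5; constraint 3: t - s = 5, and every other listed constraint is also met.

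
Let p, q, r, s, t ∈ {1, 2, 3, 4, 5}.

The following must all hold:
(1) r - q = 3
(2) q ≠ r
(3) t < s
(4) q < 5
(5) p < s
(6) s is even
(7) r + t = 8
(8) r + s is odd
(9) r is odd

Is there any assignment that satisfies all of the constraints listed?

Take p = 1, q = 2, r = 5, s = 4, t = 3. Then constraint 1: r - q = 3; constraint 6: s = 4 is even; constraint 7: r + t = 8, and every other listed constraint is also met.

Satisfiable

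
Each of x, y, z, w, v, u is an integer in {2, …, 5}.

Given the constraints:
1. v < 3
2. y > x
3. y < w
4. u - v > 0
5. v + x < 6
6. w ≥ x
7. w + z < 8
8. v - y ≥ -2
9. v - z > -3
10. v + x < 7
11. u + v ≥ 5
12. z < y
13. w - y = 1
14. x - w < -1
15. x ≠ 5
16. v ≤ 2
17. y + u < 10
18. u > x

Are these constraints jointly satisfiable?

Satisfiable

Take x = 2, y = 4, z = 2, w = 5, v = 2, u = 4. Then constraint 4: u - v = 2; constraint 5: v + x = 4, and every other listed constraint is also met.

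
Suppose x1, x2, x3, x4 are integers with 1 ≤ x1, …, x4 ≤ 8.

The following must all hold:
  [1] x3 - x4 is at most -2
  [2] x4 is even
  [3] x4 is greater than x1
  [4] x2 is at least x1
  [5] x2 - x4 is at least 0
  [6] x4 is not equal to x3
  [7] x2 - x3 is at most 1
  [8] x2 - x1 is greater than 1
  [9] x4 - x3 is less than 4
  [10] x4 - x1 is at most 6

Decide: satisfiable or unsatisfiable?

Unsatisfiable

Constraints 1, 5, and 7 give x2 − x4 ≥ 0, x4 − x3 ≥ 2, x3 − x2 ≥ -1.
Adding all 3 inequalities: the left sides telescope to 0, and the right sides sum to 0 + 2 + (-1) = 1. So 0 ≥ 1, which is false.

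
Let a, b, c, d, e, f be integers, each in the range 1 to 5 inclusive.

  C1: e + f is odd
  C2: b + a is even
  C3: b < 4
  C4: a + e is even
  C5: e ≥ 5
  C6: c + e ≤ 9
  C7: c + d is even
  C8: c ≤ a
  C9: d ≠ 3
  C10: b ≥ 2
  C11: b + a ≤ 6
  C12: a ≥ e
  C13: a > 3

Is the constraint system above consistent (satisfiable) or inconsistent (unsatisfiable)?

Unsatisfiable

From constraint 10: b ≥ 2. From constraints 5 and 12: a ≥ e ≥ 5. Hence b + a ≥ 7. But constraint 11 requires b + a ≤ 6, and 6 < 7. Contradiction.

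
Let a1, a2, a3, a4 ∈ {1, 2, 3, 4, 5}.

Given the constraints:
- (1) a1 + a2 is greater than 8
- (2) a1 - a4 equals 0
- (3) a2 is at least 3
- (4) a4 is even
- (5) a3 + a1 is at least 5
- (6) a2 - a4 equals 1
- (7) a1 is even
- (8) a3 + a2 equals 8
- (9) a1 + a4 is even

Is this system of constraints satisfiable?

Try a1 = 4, a2 = 5, a3 = 3, a4 = 4.
Check constraint 1: a1 + a2 = 9; constraint 2: a1 - a4 = 0. The remaining constraints are straightforward to verify.

Satisfiable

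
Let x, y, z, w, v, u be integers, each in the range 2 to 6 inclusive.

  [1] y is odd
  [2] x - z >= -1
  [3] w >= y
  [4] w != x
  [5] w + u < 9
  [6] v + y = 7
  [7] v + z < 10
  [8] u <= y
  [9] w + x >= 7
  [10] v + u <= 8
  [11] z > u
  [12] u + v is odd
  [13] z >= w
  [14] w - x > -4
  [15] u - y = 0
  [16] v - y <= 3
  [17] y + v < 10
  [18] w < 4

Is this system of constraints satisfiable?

Take x = 6, y = 3, z = 4, w = 3, v = 4, u = 3. Then constraint 2: x - z = 2; constraint 5: w + u = 6, and every other listed constraint is also met.

Satisfiable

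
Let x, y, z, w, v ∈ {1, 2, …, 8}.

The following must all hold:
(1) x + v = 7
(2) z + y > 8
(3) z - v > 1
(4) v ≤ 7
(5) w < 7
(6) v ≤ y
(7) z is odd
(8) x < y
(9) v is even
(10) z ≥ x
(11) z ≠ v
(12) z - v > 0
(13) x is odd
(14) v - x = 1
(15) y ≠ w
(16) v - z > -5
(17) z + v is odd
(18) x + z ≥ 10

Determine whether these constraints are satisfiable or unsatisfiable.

Satisfiable

The assignment x = 3, y = 4, z = 7, w = 1, v = 4 works:
  constraint 1 holds since x + v = 7.
  constraint 2 holds since z + y = 11.
The rest check out directly.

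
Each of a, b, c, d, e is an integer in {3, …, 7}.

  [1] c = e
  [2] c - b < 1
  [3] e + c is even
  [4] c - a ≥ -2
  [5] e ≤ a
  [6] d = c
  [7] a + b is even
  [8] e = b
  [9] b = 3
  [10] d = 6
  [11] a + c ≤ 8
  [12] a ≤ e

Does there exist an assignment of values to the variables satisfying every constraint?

Unsatisfiable

Constraint 10 fixes d = 6 and constraint 9 fixes b = 3. Constraints 1, 6, and 8 give d = c = e = b, so d = b. But 6 ≠ 3 — contradiction.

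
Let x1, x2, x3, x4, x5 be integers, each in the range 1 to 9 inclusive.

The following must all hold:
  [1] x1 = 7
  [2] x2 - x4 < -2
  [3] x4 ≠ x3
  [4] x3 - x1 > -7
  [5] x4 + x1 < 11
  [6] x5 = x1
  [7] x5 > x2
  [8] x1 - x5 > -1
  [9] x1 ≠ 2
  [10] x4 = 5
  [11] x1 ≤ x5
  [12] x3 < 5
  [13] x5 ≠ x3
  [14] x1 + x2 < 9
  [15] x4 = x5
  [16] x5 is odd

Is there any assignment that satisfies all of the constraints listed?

Constraint 10 fixes x4 = 5 and constraint 1 fixes x1 = 7. Constraints 6 and 15 give x4 = x5 = x1, so x4 = x1. But 5 ≠ 7 — contradiction.

Unsatisfiable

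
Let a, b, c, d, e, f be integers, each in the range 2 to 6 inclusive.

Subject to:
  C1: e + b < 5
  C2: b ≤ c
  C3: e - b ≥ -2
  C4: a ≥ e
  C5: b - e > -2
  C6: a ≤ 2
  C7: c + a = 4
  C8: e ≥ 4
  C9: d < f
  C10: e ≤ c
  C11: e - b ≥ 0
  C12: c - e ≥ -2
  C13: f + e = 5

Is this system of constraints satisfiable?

Unsatisfiable

From constraints 4 and 8: a ≥ e and e ≥ 4, so a ≥ 4. From constraint 6: a ≤ 2. But 2 < 4, so no value of a works.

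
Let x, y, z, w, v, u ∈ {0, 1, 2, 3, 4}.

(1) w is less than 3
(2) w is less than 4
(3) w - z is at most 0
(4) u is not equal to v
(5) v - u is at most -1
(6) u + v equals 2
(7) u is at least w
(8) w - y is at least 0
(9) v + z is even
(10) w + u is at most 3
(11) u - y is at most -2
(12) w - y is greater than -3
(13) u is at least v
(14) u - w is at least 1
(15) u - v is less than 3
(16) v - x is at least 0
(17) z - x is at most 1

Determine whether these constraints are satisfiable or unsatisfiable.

Constraints 3, 5, 8, 11, 16, and 17 give w − y ≥ 0, y − u ≥ 2, u − v ≥ 1, v − x ≥ 0, x − z ≥ -1, z − w ≥ 0.
Adding all 6 inequalities: the left sides telescope to 0, and the right sides sum to 0 + 2 + 1 + 0 + (-1) + 0 = 2. So 0 ≥ 2, which is false.

Unsatisfiable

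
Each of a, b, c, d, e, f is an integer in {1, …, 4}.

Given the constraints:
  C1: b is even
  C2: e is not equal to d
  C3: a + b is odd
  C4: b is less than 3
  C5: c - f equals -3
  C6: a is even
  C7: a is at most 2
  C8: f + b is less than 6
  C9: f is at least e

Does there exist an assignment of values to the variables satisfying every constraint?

Constraint 6 makes a even and constraint 1 makes b even, so a + b must be even. Constraint 3 says a + b is odd — contradiction.

Unsatisfiable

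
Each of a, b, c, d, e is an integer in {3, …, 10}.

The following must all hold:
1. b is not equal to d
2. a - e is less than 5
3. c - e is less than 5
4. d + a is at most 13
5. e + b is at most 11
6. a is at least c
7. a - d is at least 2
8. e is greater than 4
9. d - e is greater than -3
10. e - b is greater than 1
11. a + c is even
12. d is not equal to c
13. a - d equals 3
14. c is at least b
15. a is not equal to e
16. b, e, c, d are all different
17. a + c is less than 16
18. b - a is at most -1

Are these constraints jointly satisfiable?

The assignment a = 7, b = 3, c = 7, d = 4, e = 5 works:
  constraint 2 holds since a - e = 2.
  constraint 3 holds since c - e = 2.
The rest check out directly.

Satisfiable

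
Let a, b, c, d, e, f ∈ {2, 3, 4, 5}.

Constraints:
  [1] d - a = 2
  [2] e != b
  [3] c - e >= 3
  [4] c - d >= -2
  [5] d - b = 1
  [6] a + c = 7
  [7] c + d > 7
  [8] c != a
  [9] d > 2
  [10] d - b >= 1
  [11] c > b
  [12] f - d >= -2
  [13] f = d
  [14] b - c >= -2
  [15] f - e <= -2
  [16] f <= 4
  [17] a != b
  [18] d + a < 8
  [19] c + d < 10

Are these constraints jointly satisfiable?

Unsatisfiable

Constraints 3, 10, 12, 14, and 15 give e − f ≥ 2, f − d ≥ -2, d − b ≥ 1, b − c ≥ -2, c − e ≥ 3.
Adding all 5 inequalities: the left sides telescope to 0, and the right sides sum to 2 + (-2) + 1 + (-2) + 3 = 2. So 0 ≥ 2, which is false.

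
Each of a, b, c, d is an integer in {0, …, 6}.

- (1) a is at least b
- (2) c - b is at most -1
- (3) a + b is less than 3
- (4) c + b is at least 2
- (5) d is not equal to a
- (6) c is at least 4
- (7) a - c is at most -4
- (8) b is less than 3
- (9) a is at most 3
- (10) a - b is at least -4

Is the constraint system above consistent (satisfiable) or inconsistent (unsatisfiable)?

Constraints 2, 7, and 10 give a − b ≥ -4, b − c ≥ 1, c − a ≥ 4.
Adding all 3 inequalities: the left sides telescope to 0, and the right sides sum to (-4) + 1 + 4 = 1. So 0 ≥ 1, which is false.

Unsatisfiable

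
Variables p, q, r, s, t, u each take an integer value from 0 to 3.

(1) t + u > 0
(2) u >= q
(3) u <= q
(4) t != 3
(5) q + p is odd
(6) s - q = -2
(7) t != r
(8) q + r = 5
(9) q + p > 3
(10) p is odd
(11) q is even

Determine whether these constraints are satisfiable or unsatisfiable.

The assignment p = 3, q = 2, r = 3, s = 0, t = 0, u = 2 works:
  constraint 1 holds since t + u = 2.
  constraint 6 holds since s - q = -2.
  constraint 8 holds since q + r = 5.
The rest check out directly.

Satisfiable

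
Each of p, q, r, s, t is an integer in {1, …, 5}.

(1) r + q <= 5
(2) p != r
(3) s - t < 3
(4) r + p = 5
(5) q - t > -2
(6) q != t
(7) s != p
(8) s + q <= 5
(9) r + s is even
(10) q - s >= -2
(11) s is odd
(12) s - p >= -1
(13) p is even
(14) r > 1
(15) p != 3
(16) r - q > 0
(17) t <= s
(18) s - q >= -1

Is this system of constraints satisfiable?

Take p = 2, q = 2, r = 3, s = 3, t = 1. Then constraint 1: r + q = 5; constraint 3: s - t = 2, and every other listed constraint is also met.

Satisfiable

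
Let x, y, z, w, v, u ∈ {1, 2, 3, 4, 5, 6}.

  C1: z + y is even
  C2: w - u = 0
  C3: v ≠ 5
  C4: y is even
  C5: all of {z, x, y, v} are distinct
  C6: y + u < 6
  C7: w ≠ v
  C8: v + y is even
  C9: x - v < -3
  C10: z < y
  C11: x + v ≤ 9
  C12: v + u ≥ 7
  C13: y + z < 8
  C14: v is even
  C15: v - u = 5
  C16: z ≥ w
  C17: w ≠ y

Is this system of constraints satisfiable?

Satisfiable

Try x = 1, y = 4, z = 2, w = 1, v = 6, u = 1.
Check constraint 2: w - u = 0; constraint 6: y + u = 5. The remaining constraints are straightforward to verify.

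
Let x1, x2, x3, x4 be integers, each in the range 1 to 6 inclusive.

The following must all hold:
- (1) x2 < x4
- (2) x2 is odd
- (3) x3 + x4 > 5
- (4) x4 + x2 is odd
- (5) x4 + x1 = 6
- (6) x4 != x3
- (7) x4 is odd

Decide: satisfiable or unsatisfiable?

Constraint 7 makes x4 odd and constraint 2 makes x2 odd, so x4 + x2 must be even. Constraint 4 says x4 + x2 is odd — contradiction.

Unsatisfiable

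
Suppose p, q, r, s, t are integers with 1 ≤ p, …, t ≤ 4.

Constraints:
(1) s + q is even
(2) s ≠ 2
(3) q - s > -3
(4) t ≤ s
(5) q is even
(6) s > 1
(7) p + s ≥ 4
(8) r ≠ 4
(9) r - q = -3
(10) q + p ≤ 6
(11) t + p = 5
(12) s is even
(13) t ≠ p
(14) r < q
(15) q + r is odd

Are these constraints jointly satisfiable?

One satisfying assignment is p = 1, q = 4, r = 1, s = 4, t = 4.
For the less obvious constraints — constraint 3: q - s = 0; constraint 7: p + s = 5; constraint 9: r - q = -3 — and the others hold by inspection.

Satisfiable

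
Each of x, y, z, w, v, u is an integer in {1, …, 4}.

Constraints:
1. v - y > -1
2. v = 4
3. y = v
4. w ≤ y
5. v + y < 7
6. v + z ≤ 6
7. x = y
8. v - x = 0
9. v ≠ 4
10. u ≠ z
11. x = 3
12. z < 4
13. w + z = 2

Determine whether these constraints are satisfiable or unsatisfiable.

Unsatisfiable

Constraint 11 fixes x = 3 and constraint 2 fixes v = 4. Constraints 3 and 7 give x = y = v, so x = v. But 3 ≠ 4 — contradiction.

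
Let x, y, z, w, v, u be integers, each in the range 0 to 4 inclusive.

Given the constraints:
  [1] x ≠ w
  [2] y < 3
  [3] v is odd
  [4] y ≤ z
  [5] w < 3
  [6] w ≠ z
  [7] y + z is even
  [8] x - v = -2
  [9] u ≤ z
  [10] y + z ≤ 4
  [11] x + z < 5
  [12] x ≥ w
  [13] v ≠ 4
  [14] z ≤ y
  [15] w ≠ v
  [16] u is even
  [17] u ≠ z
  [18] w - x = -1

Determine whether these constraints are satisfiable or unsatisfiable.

Take x = 1, y = 1, z = 1, w = 0, v = 3, u = 0. Then constraint 8: x - v = -2; constraint 10: y + z = 2, and every other listed constraint is also met.

Satisfiable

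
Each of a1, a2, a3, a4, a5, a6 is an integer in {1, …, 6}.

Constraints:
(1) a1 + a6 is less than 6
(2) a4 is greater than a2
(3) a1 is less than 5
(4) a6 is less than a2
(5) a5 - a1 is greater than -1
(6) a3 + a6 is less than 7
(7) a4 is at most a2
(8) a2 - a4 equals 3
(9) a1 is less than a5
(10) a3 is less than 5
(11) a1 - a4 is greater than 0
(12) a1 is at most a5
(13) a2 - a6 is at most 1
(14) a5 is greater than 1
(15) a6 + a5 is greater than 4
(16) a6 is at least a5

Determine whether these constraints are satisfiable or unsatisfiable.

Constraints 2, 4, 9, 11, and 16 give a4 < a1, a1 < a5, a5 ≤ a6, a6 < a2, a2 < a4. Chaining: a4 < a1 < a5 ≤ a6 < a2 < a4, which forces a4 < a4 — impossible.

Unsatisfiable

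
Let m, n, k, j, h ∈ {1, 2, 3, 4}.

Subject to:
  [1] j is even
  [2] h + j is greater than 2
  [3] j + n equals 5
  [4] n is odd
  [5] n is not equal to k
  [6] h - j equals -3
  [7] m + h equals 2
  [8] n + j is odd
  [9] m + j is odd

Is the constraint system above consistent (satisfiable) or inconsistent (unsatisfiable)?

Satisfiable

Try m = 1, n = 1, k = 3, j = 4, h = 1.
Check constraint 2: h + j = 5; constraint 3: j + n = 5. The remaining constraints are straightforward to verify.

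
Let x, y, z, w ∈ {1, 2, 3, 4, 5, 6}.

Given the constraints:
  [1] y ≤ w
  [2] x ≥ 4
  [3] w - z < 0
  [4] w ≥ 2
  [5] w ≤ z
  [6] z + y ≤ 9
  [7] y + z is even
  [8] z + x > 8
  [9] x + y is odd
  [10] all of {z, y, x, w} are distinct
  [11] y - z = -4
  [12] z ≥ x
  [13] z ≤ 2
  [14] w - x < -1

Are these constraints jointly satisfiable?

Unsatisfiable

From constraint 2: x ≥ 4. From constraints 12 and 13: x ≤ z and z ≤ 2, so x ≤ 2. But 2 < 4, so no value of x works.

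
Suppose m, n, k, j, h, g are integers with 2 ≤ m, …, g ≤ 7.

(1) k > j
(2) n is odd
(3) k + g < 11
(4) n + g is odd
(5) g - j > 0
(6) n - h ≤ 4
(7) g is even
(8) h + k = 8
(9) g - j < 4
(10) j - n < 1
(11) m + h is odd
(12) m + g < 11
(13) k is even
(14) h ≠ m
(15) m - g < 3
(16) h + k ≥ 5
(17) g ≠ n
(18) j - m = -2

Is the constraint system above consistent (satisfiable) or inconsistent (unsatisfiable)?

One satisfying assignment is m = 5, n = 5, k = 4, j = 3, h = 4, g = 4.
For the less obvious constraints — constraint 3: k + g = 8; constraint 5: g - j = 1; constraint 6: n - h = 1 — and the others hold by inspection.

Satisfiable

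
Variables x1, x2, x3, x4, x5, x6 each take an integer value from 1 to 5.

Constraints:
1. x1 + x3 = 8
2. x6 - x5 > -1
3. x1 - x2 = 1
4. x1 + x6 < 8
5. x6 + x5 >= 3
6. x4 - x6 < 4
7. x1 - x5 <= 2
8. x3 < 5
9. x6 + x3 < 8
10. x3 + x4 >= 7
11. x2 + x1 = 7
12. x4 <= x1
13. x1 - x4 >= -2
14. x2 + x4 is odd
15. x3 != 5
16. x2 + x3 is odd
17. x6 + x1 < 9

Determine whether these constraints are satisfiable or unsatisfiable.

Take x1 = 4, x2 = 3, x3 = 4, x4 = 4, x5 = 2, x6 = 3. Then constraint 1: x1 + x3 = 8; constraint 2: x6 - x5 = 1; constraint 3: x1 - x2 = 1, and every other listed constraint is also met.

Satisfiable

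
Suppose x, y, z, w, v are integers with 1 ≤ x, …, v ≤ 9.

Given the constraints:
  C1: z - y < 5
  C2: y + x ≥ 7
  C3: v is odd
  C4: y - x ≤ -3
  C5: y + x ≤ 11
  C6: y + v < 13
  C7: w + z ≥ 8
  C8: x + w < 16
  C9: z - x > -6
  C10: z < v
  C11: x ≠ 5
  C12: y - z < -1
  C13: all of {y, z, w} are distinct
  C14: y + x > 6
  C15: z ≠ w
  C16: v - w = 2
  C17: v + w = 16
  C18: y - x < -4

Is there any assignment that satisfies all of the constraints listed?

Try x = 7, y = 1, z = 4, w = 7, v = 9.
Check constraint 1: z - y = 3; constraint 2: y + x = 8. The remaining constraints are straightforward to verify.

Satisfiable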